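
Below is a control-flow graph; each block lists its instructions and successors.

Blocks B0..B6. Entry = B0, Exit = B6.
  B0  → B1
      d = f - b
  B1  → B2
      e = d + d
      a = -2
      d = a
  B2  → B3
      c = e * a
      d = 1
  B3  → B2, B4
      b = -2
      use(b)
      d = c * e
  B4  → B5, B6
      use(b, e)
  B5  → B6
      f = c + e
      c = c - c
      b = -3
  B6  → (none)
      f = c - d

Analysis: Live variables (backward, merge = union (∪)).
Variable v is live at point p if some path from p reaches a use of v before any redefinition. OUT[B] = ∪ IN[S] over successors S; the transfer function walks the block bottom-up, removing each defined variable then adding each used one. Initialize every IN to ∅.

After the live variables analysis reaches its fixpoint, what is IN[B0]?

Per-block solution:
  B0:   IN={b, f}   OUT={d}
  B1:   IN={d}   OUT={a, e}
  B2:   IN={a, e}   OUT={a, c, e}
  B3:   IN={a, c, e}   OUT={a, b, c, d, e}
  B4:   IN={b, c, d, e}   OUT={c, d, e}
  B5:   IN={c, d, e}   OUT={c, d}
  B6:   IN={c, d}   OUT={}

Merge at B0: OUT[B0] = IN[B1] = {d}
Applying B0's transfer function to that OUT value gives IN[B0] (row B0 above).

Answer: {b, f}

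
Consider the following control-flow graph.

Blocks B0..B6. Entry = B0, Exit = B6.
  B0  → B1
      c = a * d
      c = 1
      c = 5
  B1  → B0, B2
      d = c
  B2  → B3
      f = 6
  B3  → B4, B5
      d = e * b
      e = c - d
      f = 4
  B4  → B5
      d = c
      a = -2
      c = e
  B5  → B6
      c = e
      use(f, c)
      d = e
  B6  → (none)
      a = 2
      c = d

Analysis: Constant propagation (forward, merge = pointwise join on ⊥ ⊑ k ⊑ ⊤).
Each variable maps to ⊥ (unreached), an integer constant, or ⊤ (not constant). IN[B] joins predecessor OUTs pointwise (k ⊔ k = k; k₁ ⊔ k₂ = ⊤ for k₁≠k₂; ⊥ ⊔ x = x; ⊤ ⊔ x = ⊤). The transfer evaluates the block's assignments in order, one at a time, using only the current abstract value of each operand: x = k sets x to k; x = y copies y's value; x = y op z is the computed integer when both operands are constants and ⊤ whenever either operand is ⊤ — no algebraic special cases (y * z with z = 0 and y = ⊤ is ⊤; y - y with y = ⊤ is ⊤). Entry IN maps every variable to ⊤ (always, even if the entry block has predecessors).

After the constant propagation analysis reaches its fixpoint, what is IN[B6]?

Converged values:
  B0:  IN=(all ⊤)  OUT={c:5; rest ⊤}
  B1:  IN={c:5; rest ⊤}  OUT={c:5, d:5; rest ⊤}
  B2:  IN={c:5, d:5; rest ⊤}  OUT={c:5, d:5, f:6; rest ⊤}
  B3:  IN={c:5, d:5, f:6; rest ⊤}  OUT={c:5, f:4; rest ⊤}
  B4:  IN={c:5, f:4; rest ⊤}  OUT={a:-2, d:5, f:4; rest ⊤}
  B5:  IN={f:4; rest ⊤}  OUT={f:4; rest ⊤}
  B6:  IN={f:4; rest ⊤}  OUT={a:2, f:4; rest ⊤}

Merge at B6: IN[B6] = OUT[B5] = {a: ⊤, b: ⊤, c: ⊤, d: ⊤, e: ⊤, f: 4}

Answer: {a: ⊤, b: ⊤, c: ⊤, d: ⊤, e: ⊤, f: 4}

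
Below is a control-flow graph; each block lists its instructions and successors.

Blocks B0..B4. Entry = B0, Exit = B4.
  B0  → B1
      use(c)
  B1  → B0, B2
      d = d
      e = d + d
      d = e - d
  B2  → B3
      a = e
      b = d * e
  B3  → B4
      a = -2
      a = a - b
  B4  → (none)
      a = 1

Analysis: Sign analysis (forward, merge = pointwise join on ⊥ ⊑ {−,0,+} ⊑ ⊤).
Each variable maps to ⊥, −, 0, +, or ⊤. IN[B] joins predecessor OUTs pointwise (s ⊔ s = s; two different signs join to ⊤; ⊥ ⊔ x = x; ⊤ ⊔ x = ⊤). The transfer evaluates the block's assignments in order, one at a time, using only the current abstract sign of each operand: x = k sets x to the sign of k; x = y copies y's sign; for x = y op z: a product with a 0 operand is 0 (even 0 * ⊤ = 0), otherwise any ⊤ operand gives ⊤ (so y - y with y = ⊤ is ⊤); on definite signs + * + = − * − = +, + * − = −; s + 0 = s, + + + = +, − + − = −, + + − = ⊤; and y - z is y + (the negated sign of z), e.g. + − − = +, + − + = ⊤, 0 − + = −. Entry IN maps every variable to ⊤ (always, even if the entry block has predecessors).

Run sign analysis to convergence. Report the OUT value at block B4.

Fixpoint table:
  B0:   IN=(all ⊤)   OUT=(all ⊤)
  B1:   IN=(all ⊤)   OUT=(all ⊤)
  B2:   IN=(all ⊤)   OUT=(all ⊤)
  B3:   IN=(all ⊤)   OUT=(all ⊤)
  B4:   IN=(all ⊤)   OUT={a:+; rest ⊤}

Merge at B4: IN[B4] = OUT[B3] = {a: ⊤, b: ⊤, c: ⊤, d: ⊤, e: ⊤, f: ⊤}
Applying B4's transfer function to that IN value gives OUT[B4] (row B4 above).

Answer: {a: +, b: ⊤, c: ⊤, d: ⊤, e: ⊤, f: ⊤}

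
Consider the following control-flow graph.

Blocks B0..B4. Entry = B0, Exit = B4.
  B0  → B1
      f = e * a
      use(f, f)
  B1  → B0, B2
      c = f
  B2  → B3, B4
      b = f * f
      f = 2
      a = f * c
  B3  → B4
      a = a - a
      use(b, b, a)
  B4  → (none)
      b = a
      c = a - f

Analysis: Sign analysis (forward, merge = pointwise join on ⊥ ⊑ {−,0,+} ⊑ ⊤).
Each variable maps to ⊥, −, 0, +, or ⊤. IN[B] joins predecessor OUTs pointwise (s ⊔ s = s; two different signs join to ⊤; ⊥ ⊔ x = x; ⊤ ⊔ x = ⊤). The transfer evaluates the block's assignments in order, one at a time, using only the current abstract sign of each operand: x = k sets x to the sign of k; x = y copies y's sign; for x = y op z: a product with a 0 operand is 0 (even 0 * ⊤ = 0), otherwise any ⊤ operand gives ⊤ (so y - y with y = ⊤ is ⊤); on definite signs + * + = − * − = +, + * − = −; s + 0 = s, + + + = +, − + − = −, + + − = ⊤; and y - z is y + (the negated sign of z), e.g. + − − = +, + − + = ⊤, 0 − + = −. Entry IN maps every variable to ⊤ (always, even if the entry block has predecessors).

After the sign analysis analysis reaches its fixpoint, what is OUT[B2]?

Answer: {a: ⊤, b: ⊤, c: ⊤, d: ⊤, e: ⊤, f: +}

Derivation:
Per-block solution:
  B0:  IN=(all ⊤)  OUT=(all ⊤)
  B1:  IN=(all ⊤)  OUT=(all ⊤)
  B2:  IN=(all ⊤)  OUT={f:+; rest ⊤}
  B3:  IN={f:+; rest ⊤}  OUT={f:+; rest ⊤}
  B4:  IN={f:+; rest ⊤}  OUT={f:+; rest ⊤}

Merge at B2: IN[B2] = OUT[B1] = {a: ⊤, b: ⊤, c: ⊤, d: ⊤, e: ⊤, f: ⊤}
Applying B2's transfer function to that IN value gives OUT[B2] (row B2 above).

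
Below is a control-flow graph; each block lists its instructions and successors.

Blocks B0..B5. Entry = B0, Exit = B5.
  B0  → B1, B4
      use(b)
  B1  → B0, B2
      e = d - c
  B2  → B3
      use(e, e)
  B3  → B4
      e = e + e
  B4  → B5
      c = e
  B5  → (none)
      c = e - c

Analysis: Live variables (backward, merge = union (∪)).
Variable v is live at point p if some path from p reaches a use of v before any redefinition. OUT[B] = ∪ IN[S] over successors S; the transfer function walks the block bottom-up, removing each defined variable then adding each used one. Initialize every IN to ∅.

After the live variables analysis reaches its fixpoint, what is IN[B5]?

Answer: {c, e}

Trace:
Fixpoint table:
  B0:   IN={b, c, d, e}   OUT={b, c, d, e}
  B1:   IN={b, c, d}   OUT={b, c, d, e}
  B2:   IN={e}   OUT={e}
  B3:   IN={e}   OUT={e}
  B4:   IN={e}   OUT={c, e}
  B5:   IN={c, e}   OUT={}

B5 is the boundary node: OUT[B5] = {}
Applying B5's transfer function to that OUT value gives IN[B5] (row B5 above).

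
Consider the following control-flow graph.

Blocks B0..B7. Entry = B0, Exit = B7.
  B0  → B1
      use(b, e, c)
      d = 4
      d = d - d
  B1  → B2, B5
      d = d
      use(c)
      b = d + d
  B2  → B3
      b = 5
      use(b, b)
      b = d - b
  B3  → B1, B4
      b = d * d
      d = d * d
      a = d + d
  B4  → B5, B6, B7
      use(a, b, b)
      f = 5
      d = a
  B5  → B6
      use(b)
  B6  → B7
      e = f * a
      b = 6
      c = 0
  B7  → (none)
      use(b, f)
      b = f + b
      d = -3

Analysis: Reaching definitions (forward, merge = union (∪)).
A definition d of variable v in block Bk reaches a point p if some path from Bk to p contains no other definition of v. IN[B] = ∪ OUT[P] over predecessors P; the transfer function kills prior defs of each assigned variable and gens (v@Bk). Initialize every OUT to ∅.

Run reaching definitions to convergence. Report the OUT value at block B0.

Fixpoint table:
  B0:   IN={}   OUT={d@B0}
  B1:   IN={a@B3, b@B3, d@B0, d@B3}   OUT={a@B3, b@B1, d@B1}
  B2:   IN={a@B3, b@B1, d@B1}   OUT={a@B3, b@B2, d@B1}
  B3:   IN={a@B3, b@B2, d@B1}   OUT={a@B3, b@B3, d@B3}
  B4:   IN={a@B3, b@B3, d@B3}   OUT={a@B3, b@B3, d@B4, f@B4}
  B5:   IN={a@B3, b@B1, b@B3, d@B1, d@B4, f@B4}   OUT={a@B3, b@B1, b@B3, d@B1, d@B4, f@B4}
  B6:   IN={a@B3, b@B1, b@B3, d@B1, d@B4, f@B4}   OUT={a@B3, b@B6, c@B6, d@B1, d@B4, e@B6, f@B4}
  B7:   IN={a@B3, b@B3, b@B6, c@B6, d@B1, d@B4, e@B6, f@B4}   OUT={a@B3, b@B7, c@B6, d@B7, e@B6, f@B4}

B0 is the boundary node: IN[B0] = {}
Applying B0's transfer function to that IN value gives OUT[B0] (row B0 above).

Answer: {d@B0}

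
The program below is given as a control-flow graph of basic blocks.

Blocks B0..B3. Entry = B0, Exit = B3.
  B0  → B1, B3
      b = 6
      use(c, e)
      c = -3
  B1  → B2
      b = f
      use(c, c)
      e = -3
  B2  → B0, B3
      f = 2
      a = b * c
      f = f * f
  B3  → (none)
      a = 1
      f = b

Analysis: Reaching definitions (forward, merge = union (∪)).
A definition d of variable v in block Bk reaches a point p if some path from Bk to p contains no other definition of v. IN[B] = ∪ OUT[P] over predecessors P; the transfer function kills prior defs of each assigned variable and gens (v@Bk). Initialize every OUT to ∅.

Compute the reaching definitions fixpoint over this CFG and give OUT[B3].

Answer: {a@B3, b@B0, b@B1, c@B0, e@B1, f@B3}

Trace:
Fixpoint table:
  B0: | IN={a@B2, b@B1, c@B0, e@B1, f@B2} | OUT={a@B2, b@B0, c@B0, e@B1, f@B2}
  B1: | IN={a@B2, b@B0, c@B0, e@B1, f@B2} | OUT={a@B2, b@B1, c@B0, e@B1, f@B2}
  B2: | IN={a@B2, b@B1, c@B0, e@B1, f@B2} | OUT={a@B2, b@B1, c@B0, e@B1, f@B2}
  B3: | IN={a@B2, b@B0, b@B1, c@B0, e@B1, f@B2} | OUT={a@B3, b@B0, b@B1, c@B0, e@B1, f@B3}

Merge at B3: IN[B3] = OUT[B0] ⊔ OUT[B2] = {a@B2, b@B0, b@B1, c@B0, e@B1, f@B2}
Applying B3's transfer function to that IN value gives OUT[B3] (row B3 above).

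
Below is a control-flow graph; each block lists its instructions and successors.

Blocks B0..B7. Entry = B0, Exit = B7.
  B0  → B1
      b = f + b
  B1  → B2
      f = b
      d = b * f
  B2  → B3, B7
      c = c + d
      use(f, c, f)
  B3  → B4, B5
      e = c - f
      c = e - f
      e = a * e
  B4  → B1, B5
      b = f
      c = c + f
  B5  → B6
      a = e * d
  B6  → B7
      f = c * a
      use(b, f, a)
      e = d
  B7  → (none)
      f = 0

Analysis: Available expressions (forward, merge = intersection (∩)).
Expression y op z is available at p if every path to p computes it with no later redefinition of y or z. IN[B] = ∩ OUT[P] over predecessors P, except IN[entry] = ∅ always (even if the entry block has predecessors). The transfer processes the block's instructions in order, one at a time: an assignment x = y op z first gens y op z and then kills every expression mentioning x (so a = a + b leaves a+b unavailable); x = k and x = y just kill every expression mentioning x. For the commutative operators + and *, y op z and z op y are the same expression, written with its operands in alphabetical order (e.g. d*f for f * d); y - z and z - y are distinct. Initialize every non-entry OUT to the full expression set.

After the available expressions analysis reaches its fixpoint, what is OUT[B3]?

Fixpoint table:
  B0:   IN={}   OUT={}
  B1:   IN={}   OUT={b*f}
  B2:   IN={b*f}   OUT={b*f}
  B3:   IN={b*f}   OUT={b*f}
  B4:   IN={b*f}   OUT={}
  B5:   IN={}   OUT={d*e}
  B6:   IN={d*e}   OUT={a*c}
  B7:   IN={}   OUT={}

Merge at B3: IN[B3] = OUT[B2] = {b*f}
Applying B3's transfer function to that IN value gives OUT[B3] (row B3 above).

Answer: {b*f}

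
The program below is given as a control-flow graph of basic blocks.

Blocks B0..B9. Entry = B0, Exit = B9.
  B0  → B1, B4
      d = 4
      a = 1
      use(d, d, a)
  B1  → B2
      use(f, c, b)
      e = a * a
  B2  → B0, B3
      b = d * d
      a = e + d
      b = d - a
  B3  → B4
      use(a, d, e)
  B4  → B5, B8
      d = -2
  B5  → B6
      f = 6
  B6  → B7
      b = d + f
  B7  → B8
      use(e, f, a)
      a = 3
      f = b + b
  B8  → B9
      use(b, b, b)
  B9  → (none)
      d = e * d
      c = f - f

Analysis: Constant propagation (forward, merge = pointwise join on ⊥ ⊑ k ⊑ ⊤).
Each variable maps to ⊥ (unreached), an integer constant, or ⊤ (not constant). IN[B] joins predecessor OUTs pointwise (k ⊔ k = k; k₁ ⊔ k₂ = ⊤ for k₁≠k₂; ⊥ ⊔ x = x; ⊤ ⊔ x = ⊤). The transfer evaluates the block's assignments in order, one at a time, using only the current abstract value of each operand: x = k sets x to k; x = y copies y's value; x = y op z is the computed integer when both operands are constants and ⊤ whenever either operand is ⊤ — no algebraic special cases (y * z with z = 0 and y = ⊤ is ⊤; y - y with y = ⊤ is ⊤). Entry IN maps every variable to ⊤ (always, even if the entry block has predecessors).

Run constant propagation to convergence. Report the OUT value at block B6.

Fixpoint table:
  B0:  IN=(all ⊤)  OUT={a:1, d:4; rest ⊤}
  B1:  IN={a:1, d:4; rest ⊤}  OUT={a:1, d:4, e:1; rest ⊤}
  B2:  IN={a:1, d:4, e:1; rest ⊤}  OUT={a:5, b:-1, d:4, e:1; rest ⊤}
  B3:  IN={a:5, b:-1, d:4, e:1; rest ⊤}  OUT={a:5, b:-1, d:4, e:1; rest ⊤}
  B4:  IN={d:4; rest ⊤}  OUT={d:-2; rest ⊤}
  B5:  IN={d:-2; rest ⊤}  OUT={d:-2, f:6; rest ⊤}
  B6:  IN={d:-2, f:6; rest ⊤}  OUT={b:4, d:-2, f:6; rest ⊤}
  B7:  IN={b:4, d:-2, f:6; rest ⊤}  OUT={a:3, b:4, d:-2, f:8; rest ⊤}
  B8:  IN={d:-2; rest ⊤}  OUT={d:-2; rest ⊤}
  B9:  IN={d:-2; rest ⊤}  OUT=(all ⊤)

Merge at B6: IN[B6] = OUT[B5] = {a: ⊤, b: ⊤, c: ⊤, d: -2, e: ⊤, f: 6}
Applying B6's transfer function to that IN value gives OUT[B6] (row B6 above).

Answer: {a: ⊤, b: 4, c: ⊤, d: -2, e: ⊤, f: 6}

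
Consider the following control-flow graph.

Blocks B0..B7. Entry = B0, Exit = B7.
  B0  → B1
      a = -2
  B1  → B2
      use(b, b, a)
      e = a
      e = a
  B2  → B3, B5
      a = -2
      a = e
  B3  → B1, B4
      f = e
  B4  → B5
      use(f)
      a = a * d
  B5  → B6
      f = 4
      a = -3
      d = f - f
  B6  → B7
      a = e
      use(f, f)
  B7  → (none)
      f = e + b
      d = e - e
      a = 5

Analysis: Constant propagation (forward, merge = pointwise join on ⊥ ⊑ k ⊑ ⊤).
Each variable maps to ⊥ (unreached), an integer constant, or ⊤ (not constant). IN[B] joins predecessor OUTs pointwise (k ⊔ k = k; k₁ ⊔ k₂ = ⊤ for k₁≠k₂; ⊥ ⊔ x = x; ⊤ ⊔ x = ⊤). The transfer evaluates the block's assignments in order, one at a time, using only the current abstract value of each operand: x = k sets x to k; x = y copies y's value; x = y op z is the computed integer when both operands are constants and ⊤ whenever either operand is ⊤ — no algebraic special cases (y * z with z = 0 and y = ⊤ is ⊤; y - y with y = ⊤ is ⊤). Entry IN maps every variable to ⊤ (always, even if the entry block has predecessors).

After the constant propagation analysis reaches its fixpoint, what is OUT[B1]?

Converged values:
  B0:   IN=(all ⊤)   OUT={a:-2; rest ⊤}
  B1:   IN={a:-2; rest ⊤}   OUT={a:-2, e:-2; rest ⊤}
  B2:   IN={a:-2, e:-2; rest ⊤}   OUT={a:-2, e:-2; rest ⊤}
  B3:   IN={a:-2, e:-2; rest ⊤}   OUT={a:-2, e:-2, f:-2; rest ⊤}
  B4:   IN={a:-2, e:-2, f:-2; rest ⊤}   OUT={e:-2, f:-2; rest ⊤}
  B5:   IN={e:-2; rest ⊤}   OUT={a:-3, d:0, e:-2, f:4; rest ⊤}
  B6:   IN={a:-3, d:0, e:-2, f:4; rest ⊤}   OUT={a:-2, d:0, e:-2, f:4; rest ⊤}
  B7:   IN={a:-2, d:0, e:-2, f:4; rest ⊤}   OUT={a:5, d:0, e:-2; rest ⊤}

Merge at B1: IN[B1] = OUT[B0] ⊔ OUT[B3] = {a: -2, b: ⊤, c: ⊤, d: ⊤, e: ⊤, f: ⊤}
Applying B1's transfer function to that IN value gives OUT[B1] (row B1 above).

Answer: {a: -2, b: ⊤, c: ⊤, d: ⊤, e: -2, f: ⊤}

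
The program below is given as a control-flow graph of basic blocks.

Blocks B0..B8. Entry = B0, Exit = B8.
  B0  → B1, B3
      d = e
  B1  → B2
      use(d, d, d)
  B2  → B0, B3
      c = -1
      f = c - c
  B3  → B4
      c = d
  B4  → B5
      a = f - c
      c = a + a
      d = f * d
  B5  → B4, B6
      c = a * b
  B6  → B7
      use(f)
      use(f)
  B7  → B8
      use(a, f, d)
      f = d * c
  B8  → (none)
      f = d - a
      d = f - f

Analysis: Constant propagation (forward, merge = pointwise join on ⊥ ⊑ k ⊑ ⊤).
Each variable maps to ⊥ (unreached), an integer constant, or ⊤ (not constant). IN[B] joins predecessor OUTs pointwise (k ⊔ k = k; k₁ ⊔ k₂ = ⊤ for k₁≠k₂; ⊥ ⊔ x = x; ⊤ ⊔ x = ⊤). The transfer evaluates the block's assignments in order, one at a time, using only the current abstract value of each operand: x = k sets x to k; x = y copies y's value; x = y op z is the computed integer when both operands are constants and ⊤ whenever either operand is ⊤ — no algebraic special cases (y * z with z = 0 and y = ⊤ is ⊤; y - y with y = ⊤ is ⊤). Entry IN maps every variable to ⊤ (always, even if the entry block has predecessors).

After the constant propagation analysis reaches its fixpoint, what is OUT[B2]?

Per-block solution:
  B0: | IN=(all ⊤) | OUT=(all ⊤)
  B1: | IN=(all ⊤) | OUT=(all ⊤)
  B2: | IN=(all ⊤) | OUT={c:-1, f:0; rest ⊤}
  B3: | IN=(all ⊤) | OUT=(all ⊤)
  B4: | IN=(all ⊤) | OUT=(all ⊤)
  B5: | IN=(all ⊤) | OUT=(all ⊤)
  B6: | IN=(all ⊤) | OUT=(all ⊤)
  B7: | IN=(all ⊤) | OUT=(all ⊤)
  B8: | IN=(all ⊤) | OUT=(all ⊤)

Merge at B2: IN[B2] = OUT[B1] = {a: ⊤, b: ⊤, c: ⊤, d: ⊤, e: ⊤, f: ⊤}
Applying B2's transfer function to that IN value gives OUT[B2] (row B2 above).

Answer: {a: ⊤, b: ⊤, c: -1, d: ⊤, e: ⊤, f: 0}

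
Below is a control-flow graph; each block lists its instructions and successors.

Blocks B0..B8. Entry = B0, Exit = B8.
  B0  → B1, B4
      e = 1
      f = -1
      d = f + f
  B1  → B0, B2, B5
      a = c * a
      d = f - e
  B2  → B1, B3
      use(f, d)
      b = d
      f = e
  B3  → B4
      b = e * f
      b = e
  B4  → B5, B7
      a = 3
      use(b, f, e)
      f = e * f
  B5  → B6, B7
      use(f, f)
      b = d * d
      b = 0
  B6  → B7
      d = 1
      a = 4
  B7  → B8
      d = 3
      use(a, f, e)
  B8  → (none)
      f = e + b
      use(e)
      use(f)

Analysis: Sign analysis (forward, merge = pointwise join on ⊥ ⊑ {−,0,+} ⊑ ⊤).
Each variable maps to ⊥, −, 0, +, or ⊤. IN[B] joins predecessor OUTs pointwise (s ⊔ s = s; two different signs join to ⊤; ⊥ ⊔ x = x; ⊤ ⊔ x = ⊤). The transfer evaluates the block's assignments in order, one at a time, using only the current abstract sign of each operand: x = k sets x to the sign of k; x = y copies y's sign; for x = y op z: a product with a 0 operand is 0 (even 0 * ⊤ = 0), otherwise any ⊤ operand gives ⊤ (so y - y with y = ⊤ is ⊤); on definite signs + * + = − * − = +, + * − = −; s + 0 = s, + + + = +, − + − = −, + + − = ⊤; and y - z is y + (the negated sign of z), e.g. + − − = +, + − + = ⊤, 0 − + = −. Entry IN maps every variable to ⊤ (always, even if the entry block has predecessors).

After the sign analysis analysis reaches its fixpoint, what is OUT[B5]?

Answer: {a: ⊤, b: 0, c: ⊤, d: ⊤, e: +, f: ⊤}

Derivation:
Converged values:
  B0:  IN=(all ⊤)  OUT={d:-, e:+, f:-; rest ⊤}
  B1:  IN={e:+; rest ⊤}  OUT={e:+; rest ⊤}
  B2:  IN={e:+; rest ⊤}  OUT={e:+, f:+; rest ⊤}
  B3:  IN={e:+, f:+; rest ⊤}  OUT={b:+, e:+, f:+; rest ⊤}
  B4:  IN={e:+; rest ⊤}  OUT={a:+, e:+; rest ⊤}
  B5:  IN={e:+; rest ⊤}  OUT={b:0, e:+; rest ⊤}
  B6:  IN={b:0, e:+; rest ⊤}  OUT={a:+, b:0, d:+, e:+; rest ⊤}
  B7:  IN={e:+; rest ⊤}  OUT={d:+, e:+; rest ⊤}
  B8:  IN={d:+, e:+; rest ⊤}  OUT={d:+, e:+; rest ⊤}

Merge at B5: IN[B5] = OUT[B1] ⊔ OUT[B4] = {a: ⊤, b: ⊤, c: ⊤, d: ⊤, e: +, f: ⊤}
Applying B5's transfer function to that IN value gives OUT[B5] (row B5 above).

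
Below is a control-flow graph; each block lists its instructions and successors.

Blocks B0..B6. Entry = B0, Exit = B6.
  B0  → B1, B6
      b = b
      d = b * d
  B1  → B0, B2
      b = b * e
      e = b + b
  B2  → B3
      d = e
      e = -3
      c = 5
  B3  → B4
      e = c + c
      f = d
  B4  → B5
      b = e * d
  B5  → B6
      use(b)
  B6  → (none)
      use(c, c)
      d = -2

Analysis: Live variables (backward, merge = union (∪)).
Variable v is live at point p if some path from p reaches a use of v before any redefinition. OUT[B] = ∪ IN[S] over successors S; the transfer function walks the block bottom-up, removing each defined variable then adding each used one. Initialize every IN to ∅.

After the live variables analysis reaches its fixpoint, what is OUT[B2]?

Fixpoint table:
  B0:  IN={b, c, d, e}  OUT={b, c, d, e}
  B1:  IN={b, c, d, e}  OUT={b, c, d, e}
  B2:  IN={e}  OUT={c, d}
  B3:  IN={c, d}  OUT={c, d, e}
  B4:  IN={c, d, e}  OUT={b, c}
  B5:  IN={b, c}  OUT={c}
  B6:  IN={c}  OUT={}

Merge at B2: OUT[B2] = IN[B3] = {c, d}

Answer: {c, d}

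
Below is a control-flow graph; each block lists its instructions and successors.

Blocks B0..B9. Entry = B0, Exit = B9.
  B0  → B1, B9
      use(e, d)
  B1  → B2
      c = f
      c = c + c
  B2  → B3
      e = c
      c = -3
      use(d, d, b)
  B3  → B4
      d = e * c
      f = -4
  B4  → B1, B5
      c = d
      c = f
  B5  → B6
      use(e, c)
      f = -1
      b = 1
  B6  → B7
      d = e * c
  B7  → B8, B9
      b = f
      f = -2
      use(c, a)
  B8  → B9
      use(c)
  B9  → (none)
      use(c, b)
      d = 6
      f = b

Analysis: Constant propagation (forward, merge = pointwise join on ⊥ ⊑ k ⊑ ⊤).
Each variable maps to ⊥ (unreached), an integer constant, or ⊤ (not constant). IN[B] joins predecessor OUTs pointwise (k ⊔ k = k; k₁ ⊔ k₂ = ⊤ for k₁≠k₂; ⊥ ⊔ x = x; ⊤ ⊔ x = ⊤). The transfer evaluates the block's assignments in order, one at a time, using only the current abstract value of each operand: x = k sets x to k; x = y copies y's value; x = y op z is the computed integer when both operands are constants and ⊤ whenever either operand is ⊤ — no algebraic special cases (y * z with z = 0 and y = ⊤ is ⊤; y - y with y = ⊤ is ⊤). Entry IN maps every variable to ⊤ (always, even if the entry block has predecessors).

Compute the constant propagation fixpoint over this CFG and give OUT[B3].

Converged values:
  B0:   IN=(all ⊤)   OUT=(all ⊤)
  B1:   IN=(all ⊤)   OUT=(all ⊤)
  B2:   IN=(all ⊤)   OUT={c:-3; rest ⊤}
  B3:   IN={c:-3; rest ⊤}   OUT={c:-3, f:-4; rest ⊤}
  B4:   IN={c:-3, f:-4; rest ⊤}   OUT={c:-4, f:-4; rest ⊤}
  B5:   IN={c:-4, f:-4; rest ⊤}   OUT={b:1, c:-4, f:-1; rest ⊤}
  B6:   IN={b:1, c:-4, f:-1; rest ⊤}   OUT={b:1, c:-4, f:-1; rest ⊤}
  B7:   IN={b:1, c:-4, f:-1; rest ⊤}   OUT={b:-1, c:-4, f:-2; rest ⊤}
  B8:   IN={b:-1, c:-4, f:-2; rest ⊤}   OUT={b:-1, c:-4, f:-2; rest ⊤}
  B9:   IN=(all ⊤)   OUT={d:6; rest ⊤}

Merge at B3: IN[B3] = OUT[B2] = {a: ⊤, b: ⊤, c: -3, d: ⊤, e: ⊤, f: ⊤}
Applying B3's transfer function to that IN value gives OUT[B3] (row B3 above).

Answer: {a: ⊤, b: ⊤, c: -3, d: ⊤, e: ⊤, f: -4}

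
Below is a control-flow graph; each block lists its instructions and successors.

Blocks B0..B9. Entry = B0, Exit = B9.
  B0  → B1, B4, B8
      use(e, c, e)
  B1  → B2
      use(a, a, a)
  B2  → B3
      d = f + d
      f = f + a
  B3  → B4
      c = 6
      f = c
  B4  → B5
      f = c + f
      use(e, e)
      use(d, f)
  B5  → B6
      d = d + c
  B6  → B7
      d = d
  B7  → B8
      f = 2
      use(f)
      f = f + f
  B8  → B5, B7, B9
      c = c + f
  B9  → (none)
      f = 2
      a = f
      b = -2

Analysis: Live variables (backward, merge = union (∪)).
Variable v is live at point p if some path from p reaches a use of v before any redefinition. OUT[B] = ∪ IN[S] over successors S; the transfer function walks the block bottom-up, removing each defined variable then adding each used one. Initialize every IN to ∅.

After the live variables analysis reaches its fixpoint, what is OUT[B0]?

Per-block solution:
  B0:  IN={a, c, d, e, f}  OUT={a, c, d, e, f}
  B1:  IN={a, d, e, f}  OUT={a, d, e, f}
  B2:  IN={a, d, e, f}  OUT={d, e}
  B3:  IN={d, e}  OUT={c, d, e, f}
  B4:  IN={c, d, e, f}  OUT={c, d}
  B5:  IN={c, d}  OUT={c, d}
  B6:  IN={c, d}  OUT={c, d}
  B7:  IN={c, d}  OUT={c, d, f}
  B8:  IN={c, d, f}  OUT={c, d}
  B9:  IN={}  OUT={}

Merge at B0: OUT[B0] = IN[B1] ⊔ IN[B4] ⊔ IN[B8] = {a, c, d, e, f}

Answer: {a, c, d, e, f}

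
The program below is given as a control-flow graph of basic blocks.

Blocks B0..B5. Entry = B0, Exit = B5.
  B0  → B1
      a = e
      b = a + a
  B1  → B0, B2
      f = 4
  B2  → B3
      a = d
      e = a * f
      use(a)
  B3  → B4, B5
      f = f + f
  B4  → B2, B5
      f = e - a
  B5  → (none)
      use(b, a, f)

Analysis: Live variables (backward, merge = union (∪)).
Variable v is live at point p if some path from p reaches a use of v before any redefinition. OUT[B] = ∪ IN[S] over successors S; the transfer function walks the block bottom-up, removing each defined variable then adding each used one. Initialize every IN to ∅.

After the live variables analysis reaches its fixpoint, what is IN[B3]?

Per-block solution:
  B0:  IN={d, e}  OUT={b, d, e}
  B1:  IN={b, d, e}  OUT={b, d, e, f}
  B2:  IN={b, d, f}  OUT={a, b, d, e, f}
  B3:  IN={a, b, d, e, f}  OUT={a, b, d, e, f}
  B4:  IN={a, b, d, e}  OUT={a, b, d, f}
  B5:  IN={a, b, f}  OUT={}

Merge at B3: OUT[B3] = IN[B4] ⊔ IN[B5] = {a, b, d, e, f}
Applying B3's transfer function to that OUT value gives IN[B3] (row B3 above).

Answer: {a, b, d, e, f}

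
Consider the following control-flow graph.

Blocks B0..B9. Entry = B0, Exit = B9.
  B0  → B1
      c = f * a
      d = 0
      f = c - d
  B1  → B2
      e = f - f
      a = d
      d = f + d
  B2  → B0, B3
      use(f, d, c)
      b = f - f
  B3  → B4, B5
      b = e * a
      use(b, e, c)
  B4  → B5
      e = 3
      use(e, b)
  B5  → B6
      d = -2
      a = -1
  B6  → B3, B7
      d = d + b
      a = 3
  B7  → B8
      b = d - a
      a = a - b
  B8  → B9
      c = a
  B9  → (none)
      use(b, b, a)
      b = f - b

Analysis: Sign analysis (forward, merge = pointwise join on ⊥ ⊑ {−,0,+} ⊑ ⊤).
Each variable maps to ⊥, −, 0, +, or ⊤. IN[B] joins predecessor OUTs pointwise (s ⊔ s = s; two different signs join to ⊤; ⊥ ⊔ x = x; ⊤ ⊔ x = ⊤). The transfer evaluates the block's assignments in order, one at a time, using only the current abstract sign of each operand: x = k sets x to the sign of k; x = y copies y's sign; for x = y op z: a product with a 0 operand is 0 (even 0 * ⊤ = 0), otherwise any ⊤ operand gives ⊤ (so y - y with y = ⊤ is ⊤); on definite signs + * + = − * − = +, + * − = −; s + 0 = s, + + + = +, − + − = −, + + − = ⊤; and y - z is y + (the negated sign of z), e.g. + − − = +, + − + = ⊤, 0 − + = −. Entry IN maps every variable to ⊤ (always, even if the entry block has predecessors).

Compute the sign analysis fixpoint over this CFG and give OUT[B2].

Answer: {a: 0, b: ⊤, c: ⊤, d: ⊤, e: ⊤, f: ⊤}

Derivation:
Per-block solution:
  B0: | IN=(all ⊤) | OUT={d:0; rest ⊤}
  B1: | IN={d:0; rest ⊤} | OUT={a:0; rest ⊤}
  B2: | IN={a:0; rest ⊤} | OUT={a:0; rest ⊤}
  B3: | IN=(all ⊤) | OUT=(all ⊤)
  B4: | IN=(all ⊤) | OUT={e:+; rest ⊤}
  B5: | IN=(all ⊤) | OUT={a:-, d:-; rest ⊤}
  B6: | IN={a:-, d:-; rest ⊤} | OUT={a:+; rest ⊤}
  B7: | IN={a:+; rest ⊤} | OUT=(all ⊤)
  B8: | IN=(all ⊤) | OUT=(all ⊤)
  B9: | IN=(all ⊤) | OUT=(all ⊤)

Merge at B2: IN[B2] = OUT[B1] = {a: 0, b: ⊤, c: ⊤, d: ⊤, e: ⊤, f: ⊤}
Applying B2's transfer function to that IN value gives OUT[B2] (row B2 above).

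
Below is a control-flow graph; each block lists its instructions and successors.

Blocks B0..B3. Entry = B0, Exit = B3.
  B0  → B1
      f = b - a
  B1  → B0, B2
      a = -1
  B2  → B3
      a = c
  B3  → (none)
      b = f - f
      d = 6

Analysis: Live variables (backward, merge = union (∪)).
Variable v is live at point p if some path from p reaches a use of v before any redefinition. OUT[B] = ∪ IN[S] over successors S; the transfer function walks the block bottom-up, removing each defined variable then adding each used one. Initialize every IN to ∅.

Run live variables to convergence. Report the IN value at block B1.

Converged values:
  B0:   IN={a, b, c}   OUT={b, c, f}
  B1:   IN={b, c, f}   OUT={a, b, c, f}
  B2:   IN={c, f}   OUT={f}
  B3:   IN={f}   OUT={}

Merge at B1: OUT[B1] = IN[B0] ⊔ IN[B2] = {a, b, c, f}
Applying B1's transfer function to that OUT value gives IN[B1] (row B1 above).

Answer: {b, c, f}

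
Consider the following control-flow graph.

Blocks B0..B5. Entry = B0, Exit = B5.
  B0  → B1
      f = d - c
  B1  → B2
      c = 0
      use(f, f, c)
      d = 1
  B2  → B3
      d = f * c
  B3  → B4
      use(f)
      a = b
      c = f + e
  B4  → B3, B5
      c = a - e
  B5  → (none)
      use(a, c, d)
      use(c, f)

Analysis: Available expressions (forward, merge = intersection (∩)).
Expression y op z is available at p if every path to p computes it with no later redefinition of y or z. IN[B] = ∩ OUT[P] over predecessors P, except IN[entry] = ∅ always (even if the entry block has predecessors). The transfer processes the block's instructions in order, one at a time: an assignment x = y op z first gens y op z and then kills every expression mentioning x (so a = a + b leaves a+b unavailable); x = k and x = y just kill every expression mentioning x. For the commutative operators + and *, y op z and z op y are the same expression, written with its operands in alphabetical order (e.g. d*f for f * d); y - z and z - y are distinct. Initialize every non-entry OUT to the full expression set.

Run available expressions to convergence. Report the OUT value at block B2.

Per-block solution:
  B0: | IN={} | OUT={d-c}
  B1: | IN={d-c} | OUT={}
  B2: | IN={} | OUT={c*f}
  B3: | IN={} | OUT={e+f}
  B4: | IN={e+f} | OUT={a-e, e+f}
  B5: | IN={a-e, e+f} | OUT={a-e, e+f}

Merge at B2: IN[B2] = OUT[B1] = {}
Applying B2's transfer function to that IN value gives OUT[B2] (row B2 above).

Answer: {c*f}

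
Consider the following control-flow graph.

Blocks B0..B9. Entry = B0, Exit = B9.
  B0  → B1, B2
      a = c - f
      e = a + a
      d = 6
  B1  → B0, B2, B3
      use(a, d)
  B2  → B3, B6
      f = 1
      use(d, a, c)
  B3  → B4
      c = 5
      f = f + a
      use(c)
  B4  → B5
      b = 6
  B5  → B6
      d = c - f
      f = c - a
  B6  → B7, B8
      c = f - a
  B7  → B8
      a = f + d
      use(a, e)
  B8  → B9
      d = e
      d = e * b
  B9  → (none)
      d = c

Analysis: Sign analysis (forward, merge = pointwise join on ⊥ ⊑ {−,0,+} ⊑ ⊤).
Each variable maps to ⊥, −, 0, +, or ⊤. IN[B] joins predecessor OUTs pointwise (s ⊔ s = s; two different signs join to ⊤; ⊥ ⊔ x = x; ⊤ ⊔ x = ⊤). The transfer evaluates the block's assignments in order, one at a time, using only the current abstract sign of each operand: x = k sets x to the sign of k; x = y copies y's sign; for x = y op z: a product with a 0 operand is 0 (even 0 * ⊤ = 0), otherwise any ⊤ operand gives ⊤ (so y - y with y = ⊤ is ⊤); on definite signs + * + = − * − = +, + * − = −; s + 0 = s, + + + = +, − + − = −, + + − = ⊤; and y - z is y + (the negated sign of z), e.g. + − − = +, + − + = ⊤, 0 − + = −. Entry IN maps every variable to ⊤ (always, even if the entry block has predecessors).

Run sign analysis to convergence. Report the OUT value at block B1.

Converged values:
  B0: | IN=(all ⊤) | OUT={d:+; rest ⊤}
  B1: | IN={d:+; rest ⊤} | OUT={d:+; rest ⊤}
  B2: | IN={d:+; rest ⊤} | OUT={d:+, f:+; rest ⊤}
  B3: | IN={d:+; rest ⊤} | OUT={c:+, d:+; rest ⊤}
  B4: | IN={c:+, d:+; rest ⊤} | OUT={b:+, c:+, d:+; rest ⊤}
  B5: | IN={b:+, c:+, d:+; rest ⊤} | OUT={b:+, c:+; rest ⊤}
  B6: | IN=(all ⊤) | OUT=(all ⊤)
  B7: | IN=(all ⊤) | OUT=(all ⊤)
  B8: | IN=(all ⊤) | OUT=(all ⊤)
  B9: | IN=(all ⊤) | OUT=(all ⊤)

Merge at B1: IN[B1] = OUT[B0] = {a: ⊤, b: ⊤, c: ⊤, d: +, e: ⊤, f: ⊤}
Applying B1's transfer function to that IN value gives OUT[B1] (row B1 above).

Answer: {a: ⊤, b: ⊤, c: ⊤, d: +, e: ⊤, f: ⊤}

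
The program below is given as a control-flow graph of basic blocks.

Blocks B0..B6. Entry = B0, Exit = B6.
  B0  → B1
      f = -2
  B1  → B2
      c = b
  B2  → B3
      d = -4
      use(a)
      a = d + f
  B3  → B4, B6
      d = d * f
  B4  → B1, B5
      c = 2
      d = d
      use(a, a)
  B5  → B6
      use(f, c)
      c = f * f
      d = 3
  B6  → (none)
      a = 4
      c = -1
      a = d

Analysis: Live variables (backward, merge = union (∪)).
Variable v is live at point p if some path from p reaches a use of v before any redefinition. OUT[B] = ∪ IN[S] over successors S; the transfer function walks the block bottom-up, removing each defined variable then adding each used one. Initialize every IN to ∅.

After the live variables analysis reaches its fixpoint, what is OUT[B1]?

Answer: {a, b, f}

Trace:
Per-block solution:
  B0:   IN={a, b}   OUT={a, b, f}
  B1:   IN={a, b, f}   OUT={a, b, f}
  B2:   IN={a, b, f}   OUT={a, b, d, f}
  B3:   IN={a, b, d, f}   OUT={a, b, d, f}
  B4:   IN={a, b, d, f}   OUT={a, b, c, f}
  B5:   IN={c, f}   OUT={d}
  B6:   IN={d}   OUT={}

Merge at B1: OUT[B1] = IN[B2] = {a, b, f}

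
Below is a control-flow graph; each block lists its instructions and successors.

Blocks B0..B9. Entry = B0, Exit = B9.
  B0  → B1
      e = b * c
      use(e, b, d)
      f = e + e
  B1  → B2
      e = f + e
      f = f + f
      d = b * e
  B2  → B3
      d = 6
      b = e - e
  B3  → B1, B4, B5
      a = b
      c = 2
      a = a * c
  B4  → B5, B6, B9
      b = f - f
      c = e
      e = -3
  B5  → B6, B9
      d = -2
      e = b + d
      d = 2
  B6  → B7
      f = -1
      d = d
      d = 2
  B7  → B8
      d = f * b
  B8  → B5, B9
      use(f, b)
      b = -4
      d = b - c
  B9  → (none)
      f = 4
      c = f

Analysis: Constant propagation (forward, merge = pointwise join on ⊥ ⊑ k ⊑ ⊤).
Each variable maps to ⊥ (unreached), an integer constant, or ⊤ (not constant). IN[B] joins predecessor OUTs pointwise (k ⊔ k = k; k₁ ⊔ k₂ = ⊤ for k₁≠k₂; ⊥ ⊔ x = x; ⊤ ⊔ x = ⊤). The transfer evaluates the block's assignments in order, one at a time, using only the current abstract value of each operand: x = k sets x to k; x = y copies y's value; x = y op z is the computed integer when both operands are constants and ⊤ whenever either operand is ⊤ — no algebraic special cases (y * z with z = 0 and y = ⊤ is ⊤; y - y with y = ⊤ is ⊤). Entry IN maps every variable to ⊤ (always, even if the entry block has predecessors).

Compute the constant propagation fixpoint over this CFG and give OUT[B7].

Per-block solution:
  B0:  IN=(all ⊤)  OUT=(all ⊤)
  B1:  IN=(all ⊤)  OUT=(all ⊤)
  B2:  IN=(all ⊤)  OUT={d:6; rest ⊤}
  B3:  IN={d:6; rest ⊤}  OUT={c:2, d:6; rest ⊤}
  B4:  IN={c:2, d:6; rest ⊤}  OUT={d:6, e:-3; rest ⊤}
  B5:  IN=(all ⊤)  OUT={d:2; rest ⊤}
  B6:  IN=(all ⊤)  OUT={d:2, f:-1; rest ⊤}
  B7:  IN={d:2, f:-1; rest ⊤}  OUT={f:-1; rest ⊤}
  B8:  IN={f:-1; rest ⊤}  OUT={b:-4, f:-1; rest ⊤}
  B9:  IN=(all ⊤)  OUT={c:4, f:4; rest ⊤}

Merge at B7: IN[B7] = OUT[B6] = {a: ⊤, b: ⊤, c: ⊤, d: 2, e: ⊤, f: -1}
Applying B7's transfer function to that IN value gives OUT[B7] (row B7 above).

Answer: {a: ⊤, b: ⊤, c: ⊤, d: ⊤, e: ⊤, f: -1}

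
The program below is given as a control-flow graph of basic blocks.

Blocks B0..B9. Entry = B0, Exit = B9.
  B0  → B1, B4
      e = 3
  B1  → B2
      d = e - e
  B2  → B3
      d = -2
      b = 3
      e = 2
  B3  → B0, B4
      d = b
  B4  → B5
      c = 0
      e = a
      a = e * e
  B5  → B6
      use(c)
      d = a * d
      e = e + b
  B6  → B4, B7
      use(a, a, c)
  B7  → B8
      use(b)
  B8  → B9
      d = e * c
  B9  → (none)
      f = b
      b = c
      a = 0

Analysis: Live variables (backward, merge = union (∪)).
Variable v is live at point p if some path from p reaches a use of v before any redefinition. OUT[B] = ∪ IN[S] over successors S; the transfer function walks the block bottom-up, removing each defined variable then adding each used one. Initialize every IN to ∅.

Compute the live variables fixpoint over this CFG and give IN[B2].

Converged values:
  B0:  IN={a, b, d}  OUT={a, b, d, e}
  B1:  IN={a, e}  OUT={a}
  B2:  IN={a}  OUT={a, b}
  B3:  IN={a, b}  OUT={a, b, d}
  B4:  IN={a, b, d}  OUT={a, b, c, d, e}
  B5:  IN={a, b, c, d, e}  OUT={a, b, c, d, e}
  B6:  IN={a, b, c, d, e}  OUT={a, b, c, d, e}
  B7:  IN={b, c, e}  OUT={b, c, e}
  B8:  IN={b, c, e}  OUT={b, c}
  B9:  IN={b, c}  OUT={}

Merge at B2: OUT[B2] = IN[B3] = {a, b}
Applying B2's transfer function to that OUT value gives IN[B2] (row B2 above).

Answer: {a}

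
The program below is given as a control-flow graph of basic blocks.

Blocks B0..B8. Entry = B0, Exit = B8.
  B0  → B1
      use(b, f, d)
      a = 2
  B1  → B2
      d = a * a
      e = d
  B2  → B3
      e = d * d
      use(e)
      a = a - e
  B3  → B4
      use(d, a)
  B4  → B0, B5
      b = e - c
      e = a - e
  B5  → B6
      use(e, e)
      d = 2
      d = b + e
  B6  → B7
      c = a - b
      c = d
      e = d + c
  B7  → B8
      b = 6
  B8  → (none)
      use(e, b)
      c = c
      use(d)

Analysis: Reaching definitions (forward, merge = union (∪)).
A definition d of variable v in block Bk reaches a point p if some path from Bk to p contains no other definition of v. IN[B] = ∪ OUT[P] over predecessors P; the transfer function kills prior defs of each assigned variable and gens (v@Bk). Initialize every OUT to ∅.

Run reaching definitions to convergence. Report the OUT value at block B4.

Answer: {a@B2, b@B4, d@B1, e@B4}

Trace:
Converged values:
  B0:   IN={a@B2, b@B4, d@B1, e@B4}   OUT={a@B0, b@B4, d@B1, e@B4}
  B1:   IN={a@B0, b@B4, d@B1, e@B4}   OUT={a@B0, b@B4, d@B1, e@B1}
  B2:   IN={a@B0, b@B4, d@B1, e@B1}   OUT={a@B2, b@B4, d@B1, e@B2}
  B3:   IN={a@B2, b@B4, d@B1, e@B2}   OUT={a@B2, b@B4, d@B1, e@B2}
  B4:   IN={a@B2, b@B4, d@B1, e@B2}   OUT={a@B2, b@B4, d@B1, e@B4}
  B5:   IN={a@B2, b@B4, d@B1, e@B4}   OUT={a@B2, b@B4, d@B5, e@B4}
  B6:   IN={a@B2, b@B4, d@B5, e@B4}   OUT={a@B2, b@B4, c@B6, d@B5, e@B6}
  B7:   IN={a@B2, b@B4, c@B6, d@B5, e@B6}   OUT={a@B2, b@B7, c@B6, d@B5, e@B6}
  B8:   IN={a@B2, b@B7, c@B6, d@B5, e@B6}   OUT={a@B2, b@B7, c@B8, d@B5, e@B6}

Merge at B4: IN[B4] = OUT[B3] = {a@B2, b@B4, d@B1, e@B2}
Applying B4's transfer function to that IN value gives OUT[B4] (row B4 above).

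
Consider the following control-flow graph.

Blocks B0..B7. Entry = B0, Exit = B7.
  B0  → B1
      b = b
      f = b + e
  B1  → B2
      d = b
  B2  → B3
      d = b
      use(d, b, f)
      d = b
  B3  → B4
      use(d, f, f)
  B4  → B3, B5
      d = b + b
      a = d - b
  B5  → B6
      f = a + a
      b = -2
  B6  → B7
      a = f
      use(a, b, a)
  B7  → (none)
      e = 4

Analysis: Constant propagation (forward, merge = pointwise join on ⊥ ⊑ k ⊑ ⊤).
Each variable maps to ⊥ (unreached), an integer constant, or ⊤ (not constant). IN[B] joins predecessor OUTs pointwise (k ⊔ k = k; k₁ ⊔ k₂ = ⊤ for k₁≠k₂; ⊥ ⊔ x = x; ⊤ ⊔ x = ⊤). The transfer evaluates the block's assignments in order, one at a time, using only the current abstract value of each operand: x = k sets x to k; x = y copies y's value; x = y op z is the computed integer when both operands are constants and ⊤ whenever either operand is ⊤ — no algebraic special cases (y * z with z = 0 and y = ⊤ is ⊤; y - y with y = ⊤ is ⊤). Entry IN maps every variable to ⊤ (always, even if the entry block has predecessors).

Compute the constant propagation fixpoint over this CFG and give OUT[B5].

Fixpoint table:
  B0: | IN=(all ⊤) | OUT=(all ⊤)
  B1: | IN=(all ⊤) | OUT=(all ⊤)
  B2: | IN=(all ⊤) | OUT=(all ⊤)
  B3: | IN=(all ⊤) | OUT=(all ⊤)
  B4: | IN=(all ⊤) | OUT=(all ⊤)
  B5: | IN=(all ⊤) | OUT={b:-2; rest ⊤}
  B6: | IN={b:-2; rest ⊤} | OUT={b:-2; rest ⊤}
  B7: | IN={b:-2; rest ⊤} | OUT={b:-2, e:4; rest ⊤}

Merge at B5: IN[B5] = OUT[B4] = {a: ⊤, b: ⊤, c: ⊤, d: ⊤, e: ⊤, f: ⊤}
Applying B5's transfer function to that IN value gives OUT[B5] (row B5 above).

Answer: {a: ⊤, b: -2, c: ⊤, d: ⊤, e: ⊤, f: ⊤}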